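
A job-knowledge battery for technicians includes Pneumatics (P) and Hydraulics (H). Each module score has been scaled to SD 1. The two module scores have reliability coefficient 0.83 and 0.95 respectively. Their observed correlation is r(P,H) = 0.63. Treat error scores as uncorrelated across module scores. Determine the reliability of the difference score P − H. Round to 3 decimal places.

Var(P−H) = 1 + 1 − 2·0.63 = 2 − 1.26 = 0.74.
Under uncorrelated errors the observed covariances equal the true-score covariances, so only the own-variance terms attenuate.
True-score variance = [0.83 + 0.95] − 1.26 = 1.78 − 1.26 = 0.52.
Reliability = 0.52 / 0.74 = 0.703.

0.703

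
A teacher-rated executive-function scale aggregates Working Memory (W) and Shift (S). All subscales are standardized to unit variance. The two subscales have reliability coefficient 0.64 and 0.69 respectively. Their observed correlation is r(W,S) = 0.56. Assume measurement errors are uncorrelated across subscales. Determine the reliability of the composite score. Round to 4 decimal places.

Var(W+S) = 2 + 2·[0.56] = 2 + 1.12 = 3.12.
With uncorrelated errors the cross-covariances are all true-score covariance, so they carry over unchanged; only the diagonal terms shrink to ρᵢσᵢ².
True-score variance = [0.64 + 0.69] + 1.12 = 1.33 + 1.12 = 2.45.
Reliability = 2.45 / 3.12 = 0.7853.

0.7853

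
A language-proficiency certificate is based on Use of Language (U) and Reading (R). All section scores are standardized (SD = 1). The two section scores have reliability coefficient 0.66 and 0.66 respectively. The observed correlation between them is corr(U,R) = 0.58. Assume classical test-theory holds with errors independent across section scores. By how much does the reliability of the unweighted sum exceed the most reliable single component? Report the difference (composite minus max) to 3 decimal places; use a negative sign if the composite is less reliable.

0.125

Var(sum) = 2 + 1.16 = 3.16; true-score variance = 1.32 + 1.16 = 2.48; composite reliability = 0.7848.
Max component reliability = 0.6600.
Difference = 0.7848 − 0.6600 = 0.125.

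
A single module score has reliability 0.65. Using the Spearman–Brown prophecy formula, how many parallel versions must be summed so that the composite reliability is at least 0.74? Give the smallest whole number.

2

k ≥ ρ*(1−ρ₁)/(ρ₁(1−ρ*)) = 0.74·0.35 / (0.65·0.26) = 1.533.
Smallest integer k = 2.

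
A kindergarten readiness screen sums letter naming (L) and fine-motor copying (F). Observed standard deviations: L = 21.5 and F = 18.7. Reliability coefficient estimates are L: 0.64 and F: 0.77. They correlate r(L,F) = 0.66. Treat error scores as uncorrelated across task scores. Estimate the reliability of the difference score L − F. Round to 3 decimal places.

0.122

Var(L−F) = 21.5² + 18.7² − 2·21.5·18.7·0.66 = 811.94 − 530.706 = 281.234.
Because errors are independent across components, Cov(Tᵢ,Tⱼ) = Cov(Xᵢ,Xⱼ); the off-diagonal part of the true-score variance is the same as above.
True-score variance = [21.5²·0.64 + 18.7²·0.77] − 530.706 = 565.101 − 530.706 = 34.3953.
Reliability = 34.3953 / 281.234 = 0.122.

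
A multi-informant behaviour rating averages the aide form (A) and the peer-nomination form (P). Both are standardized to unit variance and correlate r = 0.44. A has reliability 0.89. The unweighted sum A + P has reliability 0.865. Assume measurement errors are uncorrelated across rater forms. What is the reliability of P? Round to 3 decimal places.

Var(A+P) = 2 + 2·0.44 = 2.880.
True-score variance = ρ_A + ρ_P + 2·0.44, so 0.865 = (0.89 + ρ_P + 0.88) / 2.880.
ρ_P = 0.865·2.880 − 0.89 − 0.88 = 0.721.

0.721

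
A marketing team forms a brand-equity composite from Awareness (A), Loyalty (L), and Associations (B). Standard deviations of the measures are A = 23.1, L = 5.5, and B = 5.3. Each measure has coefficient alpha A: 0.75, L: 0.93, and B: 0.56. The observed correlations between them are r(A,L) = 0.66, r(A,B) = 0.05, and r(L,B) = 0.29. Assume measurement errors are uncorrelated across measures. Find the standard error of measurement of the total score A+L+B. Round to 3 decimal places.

12.161

Var(total) = 591.95 + 196.856 = 788.806.
True-score variance = 444.07 + 196.856 = 640.926, so reliability = 0.8125.
Error variance = 788.806 − 640.926 = 147.88; SEM = √147.88 = 12.161.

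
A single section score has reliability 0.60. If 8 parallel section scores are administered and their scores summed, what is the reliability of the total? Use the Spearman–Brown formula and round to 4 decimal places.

ρ_k = kρ / (1 + (k−1)ρ) = 8·0.60 / (1 + 7·0.60) = 4.800 / 5.200 = 0.9231.

0.9231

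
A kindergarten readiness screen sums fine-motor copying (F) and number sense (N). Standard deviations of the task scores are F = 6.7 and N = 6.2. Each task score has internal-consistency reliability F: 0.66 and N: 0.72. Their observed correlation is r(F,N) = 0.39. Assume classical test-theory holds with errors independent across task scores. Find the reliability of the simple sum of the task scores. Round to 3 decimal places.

Var(F+N) = 6.7² + 6.2² + 2·[6.7·6.2·0.39] = 83.33 + 32.4012 = 115.731.
Under uncorrelated errors the observed covariances equal the true-score covariances, so only the own-variance terms attenuate.
True-score variance = [6.7²·0.66 + 6.2²·0.72] + 32.4012 = 57.3042 + 32.4012 = 89.7054.
Reliability = 89.7054 / 115.731 = 0.775.

0.775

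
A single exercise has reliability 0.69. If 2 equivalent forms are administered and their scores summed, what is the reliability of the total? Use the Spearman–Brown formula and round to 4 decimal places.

ρ_k = kρ / (1 + (k−1)ρ) = 2·0.69 / (1 + 1·0.69) = 1.380 / 1.690 = 0.8166.

0.8166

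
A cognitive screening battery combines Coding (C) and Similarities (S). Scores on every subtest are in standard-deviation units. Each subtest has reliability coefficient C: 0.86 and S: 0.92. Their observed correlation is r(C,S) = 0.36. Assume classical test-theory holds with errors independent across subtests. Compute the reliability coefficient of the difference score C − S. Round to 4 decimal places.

Var(C−S) = 1 + 1 − 2·0.36 = 2 − 0.72 = 1.28.
With uncorrelated errors the cross-covariances are all true-score covariance, so they carry over unchanged; only the diagonal terms shrink to ρᵢσᵢ².
True-score variance = [0.86 + 0.92] − 0.72 = 1.78 − 0.72 = 1.06.
Reliability = 1.06 / 1.28 = 0.8281.

0.8281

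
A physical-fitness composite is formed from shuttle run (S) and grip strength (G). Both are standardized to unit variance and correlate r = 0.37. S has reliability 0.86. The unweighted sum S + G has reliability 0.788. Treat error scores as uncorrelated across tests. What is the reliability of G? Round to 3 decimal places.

0.559

Var(S+G) = 2 + 2·0.37 = 2.740.
True-score variance = ρ_S + ρ_G + 2·0.37, so 0.788 = (0.86 + ρ_G + 0.74) / 2.740.
ρ_G = 0.788·2.740 − 0.86 − 0.74 = 0.559.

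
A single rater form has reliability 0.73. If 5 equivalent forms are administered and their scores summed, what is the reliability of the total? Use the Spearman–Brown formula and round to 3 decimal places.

0.931

ρ_k = kρ / (1 + (k−1)ρ) = 5·0.73 / (1 + 4·0.73) = 3.650 / 3.920 = 0.931.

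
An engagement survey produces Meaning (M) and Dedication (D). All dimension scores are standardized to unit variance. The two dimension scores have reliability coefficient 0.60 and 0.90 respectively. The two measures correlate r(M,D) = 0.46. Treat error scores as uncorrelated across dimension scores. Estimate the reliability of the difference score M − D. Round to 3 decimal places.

0.537

Var(M−D) = 1 + 1 − 2·0.46 = 2 − 0.92 = 1.08.
With uncorrelated errors the cross-covariances are all true-score covariance, so they carry over unchanged; only the diagonal terms shrink to ρᵢσᵢ².
True-score variance = [0.60 + 0.90] − 0.92 = 1.5 − 0.92 = 0.58.
Reliability = 0.58 / 1.08 = 0.537.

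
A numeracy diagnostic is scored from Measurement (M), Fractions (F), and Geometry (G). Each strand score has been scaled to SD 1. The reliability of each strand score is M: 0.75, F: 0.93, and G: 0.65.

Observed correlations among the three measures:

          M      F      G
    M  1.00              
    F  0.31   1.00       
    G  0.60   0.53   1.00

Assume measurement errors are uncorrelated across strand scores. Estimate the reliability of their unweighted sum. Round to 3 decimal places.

Var(M+F+G) = 3 + 2·[0.31 + 0.60 + 0.53] = 3 + 2.88 = 5.88.
Because errors are independent across components, Cov(Tᵢ,Tⱼ) = Cov(Xᵢ,Xⱼ); the off-diagonal part of the true-score variance is the same as above.
True-score variance = [0.75 + 0.93 + 0.65] + 2.88 = 2.33 + 2.88 = 5.21.
Reliability = 5.21 / 5.88 = 0.886.

0.886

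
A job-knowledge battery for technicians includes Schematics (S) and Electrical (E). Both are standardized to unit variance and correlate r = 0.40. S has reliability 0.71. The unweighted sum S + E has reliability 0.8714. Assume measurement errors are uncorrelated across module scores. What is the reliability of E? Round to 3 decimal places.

Var(S+E) = 2 + 2·0.40 = 2.800.
True-score variance = ρ_S + ρ_E + 2·0.40, so 0.8714 = (0.71 + ρ_E + 0.80) / 2.800.
ρ_E = 0.8714·2.800 − 0.71 − 0.80 = 0.930.

0.930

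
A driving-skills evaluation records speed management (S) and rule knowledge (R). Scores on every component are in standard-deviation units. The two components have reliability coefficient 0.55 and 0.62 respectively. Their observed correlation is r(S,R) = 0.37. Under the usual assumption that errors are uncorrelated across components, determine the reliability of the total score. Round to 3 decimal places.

Var(S+R) = 2 + 2·[0.37] = 2 + 0.74 = 2.74.
Under uncorrelated errors the observed covariances equal the true-score covariances, so only the own-variance terms attenuate.
True-score variance = [0.55 + 0.62] + 0.74 = 1.17 + 0.74 = 1.91.
Reliability = 1.91 / 2.74 = 0.697.

0.697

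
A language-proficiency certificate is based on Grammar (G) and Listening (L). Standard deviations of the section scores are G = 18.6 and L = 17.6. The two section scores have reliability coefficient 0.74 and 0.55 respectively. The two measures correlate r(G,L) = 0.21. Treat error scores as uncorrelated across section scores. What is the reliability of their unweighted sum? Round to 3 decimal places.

0.711

Var(G+L) = 18.6² + 17.6² + 2·[18.6·17.6·0.21] = 655.72 + 137.491 = 793.211.
Under uncorrelated errors the observed covariances equal the true-score covariances, so only the own-variance terms attenuate.
True-score variance = [18.6²·0.74 + 17.6²·0.55] + 137.491 = 426.378 + 137.491 = 563.87.
Reliability = 563.87 / 793.211 = 0.711.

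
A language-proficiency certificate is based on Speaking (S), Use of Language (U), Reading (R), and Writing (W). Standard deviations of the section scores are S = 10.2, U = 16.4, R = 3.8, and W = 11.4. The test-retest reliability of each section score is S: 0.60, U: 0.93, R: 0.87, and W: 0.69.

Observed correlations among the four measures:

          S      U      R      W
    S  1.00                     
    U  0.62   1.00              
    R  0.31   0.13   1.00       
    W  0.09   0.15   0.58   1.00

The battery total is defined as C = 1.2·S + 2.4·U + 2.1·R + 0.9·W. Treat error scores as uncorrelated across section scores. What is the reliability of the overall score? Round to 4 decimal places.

Var(C) = 1.2²·10.2² + 2.4²·16.4² + 2.1²·3.8² + 0.9²·11.4² + 2·[2.88·10.2·16.4·0.62 + 2.52·10.2·3.8·0.31 + 1.08·10.2·11.4·0.09 + 5.04·16.4·3.8·0.13 + 2.16·16.4·11.4·0.15 + 1.89·3.8·11.4·0.58] = 1867.98 + 978.343 = 2846.32.
Under uncorrelated errors the observed covariances equal the true-score covariances, so only the own-variance terms attenuate.
True-score variance = [1.2²·10.2²·0.60 + 2.4²·16.4²·0.93 + 2.1²·3.8²·0.87 + 0.9²·11.4²·0.69] + 978.343 = 1658.69 + 978.343 = 2637.03.
Reliability = 2637.03 / 2846.32 = 0.9265.

0.9265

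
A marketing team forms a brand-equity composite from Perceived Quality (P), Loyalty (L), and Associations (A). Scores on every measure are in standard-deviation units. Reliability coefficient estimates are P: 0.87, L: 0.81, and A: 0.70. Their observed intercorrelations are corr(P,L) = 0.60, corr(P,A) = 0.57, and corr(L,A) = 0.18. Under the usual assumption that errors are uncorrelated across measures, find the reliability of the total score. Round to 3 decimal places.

0.891

Var(P+L+A) = 3 + 2·[0.60 + 0.57 + 0.18] = 3 + 2.7 = 5.7.
Under uncorrelated errors the observed covariances equal the true-score covariances, so only the own-variance terms attenuate.
True-score variance = [0.87 + 0.81 + 0.70] + 2.7 = 2.38 + 2.7 = 5.08.
Reliability = 5.08 / 5.7 = 0.891.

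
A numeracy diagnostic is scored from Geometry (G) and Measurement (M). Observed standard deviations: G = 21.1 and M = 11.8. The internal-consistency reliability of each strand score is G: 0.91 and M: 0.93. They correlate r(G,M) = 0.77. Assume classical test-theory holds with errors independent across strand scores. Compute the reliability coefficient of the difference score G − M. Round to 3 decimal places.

0.752

Var(G−M) = 21.1² + 11.8² − 2·21.1·11.8·0.77 = 584.45 − 383.429 = 201.021.
With uncorrelated errors the cross-covariances are all true-score covariance, so they carry over unchanged; only the diagonal terms shrink to ρᵢσᵢ².
True-score variance = [21.1²·0.91 + 11.8²·0.93] − 383.429 = 534.634 − 383.429 = 151.205.
Reliability = 151.205 / 201.021 = 0.752.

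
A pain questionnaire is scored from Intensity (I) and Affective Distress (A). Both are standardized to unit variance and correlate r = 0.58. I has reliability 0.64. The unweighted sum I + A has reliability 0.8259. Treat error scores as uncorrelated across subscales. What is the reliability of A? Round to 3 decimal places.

0.810

Var(I+A) = 2 + 2·0.58 = 3.160.
True-score variance = ρ_I + ρ_A + 2·0.58, so 0.8259 = (0.64 + ρ_A + 1.16) / 3.160.
ρ_A = 0.8259·3.160 − 0.64 − 1.16 = 0.810.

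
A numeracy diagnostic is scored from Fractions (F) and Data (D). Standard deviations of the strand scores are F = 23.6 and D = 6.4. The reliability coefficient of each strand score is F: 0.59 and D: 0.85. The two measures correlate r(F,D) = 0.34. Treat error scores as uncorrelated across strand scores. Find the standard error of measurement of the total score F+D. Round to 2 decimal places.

Var(total) = 597.92 + 102.707 = 700.627.
True-score variance = 363.422 + 102.707 = 466.13, so reliability = 0.6653.
Error variance = 700.627 − 466.13 = 234.498; SEM = √234.498 = 15.31.

15.31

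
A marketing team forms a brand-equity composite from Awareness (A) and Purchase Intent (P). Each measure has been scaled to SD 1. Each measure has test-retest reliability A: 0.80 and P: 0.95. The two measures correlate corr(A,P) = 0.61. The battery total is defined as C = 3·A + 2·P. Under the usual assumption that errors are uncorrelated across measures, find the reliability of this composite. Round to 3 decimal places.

Var(C) = 3² + 2² + 2·[6·0.61] = 13 + 7.32 = 20.32.
Because errors are independent across components, Cov(Tᵢ,Tⱼ) = Cov(Xᵢ,Xⱼ); the off-diagonal part of the true-score variance is the same as above.
True-score variance = [3²·0.80 + 2²·0.95] + 7.32 = 11 + 7.32 = 18.32.
Reliability = 18.32 / 20.32 = 0.902.

0.902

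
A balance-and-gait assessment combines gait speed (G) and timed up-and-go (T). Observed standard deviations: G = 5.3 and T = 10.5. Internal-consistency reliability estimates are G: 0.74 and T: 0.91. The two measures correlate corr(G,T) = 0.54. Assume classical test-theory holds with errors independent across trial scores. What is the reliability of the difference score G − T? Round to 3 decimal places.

0.780

Var(G−T) = 5.3² + 10.5² − 2·5.3·10.5·0.54 = 138.34 − 60.102 = 78.238.
With uncorrelated errors the cross-covariances are all true-score covariance, so they carry over unchanged; only the diagonal terms shrink to ρᵢσᵢ².
True-score variance = [5.3²·0.74 + 10.5²·0.91] − 60.102 = 121.114 − 60.102 = 61.0121.
Reliability = 61.0121 / 78.238 = 0.780.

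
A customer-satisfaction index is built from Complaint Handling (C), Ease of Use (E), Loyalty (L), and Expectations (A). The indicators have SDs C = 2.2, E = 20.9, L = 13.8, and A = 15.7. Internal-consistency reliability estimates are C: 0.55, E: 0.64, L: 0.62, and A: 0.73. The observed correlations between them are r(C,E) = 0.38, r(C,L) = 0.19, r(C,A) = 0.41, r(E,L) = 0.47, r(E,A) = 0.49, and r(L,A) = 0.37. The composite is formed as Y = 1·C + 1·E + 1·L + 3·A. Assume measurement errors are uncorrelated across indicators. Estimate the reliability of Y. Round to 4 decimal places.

Var(Y) = 2.2² + 20.9² + 13.8² + 3²·15.7² + 2·[2.2·20.9·0.38 + 2.2·13.8·0.19 + 3·2.2·15.7·0.41 + 20.9·13.8·0.47 + 3·20.9·15.7·0.49 + 3·13.8·15.7·0.37] = 2850.5 + 1848.25 = 4698.75.
Under uncorrelated errors the observed covariances equal the true-score covariances, so only the own-variance terms attenuate.
True-score variance = [2.2²·0.55 + 20.9²·0.64 + 13.8²·0.62 + 3²·15.7²·0.73] + 1848.25 = 2019.73 + 1848.25 = 3867.98.
Reliability = 3867.98 / 4698.75 = 0.8232.

0.8232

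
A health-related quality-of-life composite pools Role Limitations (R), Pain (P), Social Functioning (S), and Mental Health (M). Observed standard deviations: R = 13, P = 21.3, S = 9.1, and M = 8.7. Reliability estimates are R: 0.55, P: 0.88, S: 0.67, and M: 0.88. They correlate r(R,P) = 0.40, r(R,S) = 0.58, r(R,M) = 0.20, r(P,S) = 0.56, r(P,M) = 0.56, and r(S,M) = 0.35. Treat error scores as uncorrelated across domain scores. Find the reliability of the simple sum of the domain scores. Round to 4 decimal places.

0.8998

Var(R+P+S+M) = 13² + 21.3² + 9.1² + 8.7² + 2·[13·21.3·0.40 + 13·9.1·0.58 + 13·8.7·0.20 + 21.3·9.1·0.56 + 21.3·8.7·0.56 + 9.1·8.7·0.35] = 781.19 + 884.044 = 1665.23.
Because errors are independent across components, Cov(Tᵢ,Tⱼ) = Cov(Xᵢ,Xⱼ); the off-diagonal part of the true-score variance is the same as above.
True-score variance = [13²·0.55 + 21.3²·0.88 + 9.1²·0.67 + 8.7²·0.88] + 884.044 = 614.287 + 884.044 = 1498.33.
Reliability = 1498.33 / 1665.23 = 0.8998.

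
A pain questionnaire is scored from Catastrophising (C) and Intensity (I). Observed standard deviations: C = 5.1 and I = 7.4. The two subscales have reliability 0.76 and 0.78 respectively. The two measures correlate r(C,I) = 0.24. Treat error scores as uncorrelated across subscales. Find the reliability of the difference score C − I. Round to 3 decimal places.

Var(C−I) = 5.1² + 7.4² − 2·5.1·7.4·0.24 = 80.77 − 18.1152 = 62.6548.
Under uncorrelated errors the observed covariances equal the true-score covariances, so only the own-variance terms attenuate.
True-score variance = [5.1²·0.76 + 7.4²·0.78] − 18.1152 = 62.4804 − 18.1152 = 44.3652.
Reliability = 44.3652 / 62.6548 = 0.708.

0.708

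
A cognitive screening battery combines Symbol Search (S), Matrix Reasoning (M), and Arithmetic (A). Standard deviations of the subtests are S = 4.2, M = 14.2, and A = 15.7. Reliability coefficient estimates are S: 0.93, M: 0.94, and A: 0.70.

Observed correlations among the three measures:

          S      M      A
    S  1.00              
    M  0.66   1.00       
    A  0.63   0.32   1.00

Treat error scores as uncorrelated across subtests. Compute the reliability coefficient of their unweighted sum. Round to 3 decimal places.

Var(S+M+A) = 4.2² + 14.2² + 15.7² + 2·[4.2·14.2·0.66 + 4.2·15.7·0.63 + 14.2·15.7·0.32] = 465.77 + 304.491 = 770.261.
With uncorrelated errors the cross-covariances are all true-score covariance, so they carry over unchanged; only the diagonal terms shrink to ρᵢσᵢ².
True-score variance = [4.2²·0.93 + 14.2²·0.94 + 15.7²·0.70] + 304.491 = 378.49 + 304.491 = 682.981.
Reliability = 682.981 / 770.261 = 0.887.

0.887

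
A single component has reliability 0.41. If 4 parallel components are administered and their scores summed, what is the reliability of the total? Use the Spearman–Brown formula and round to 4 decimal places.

0.7354

ρ_k = kρ / (1 + (k−1)ρ) = 4·0.41 / (1 + 3·0.41) = 1.640 / 2.230 = 0.7354.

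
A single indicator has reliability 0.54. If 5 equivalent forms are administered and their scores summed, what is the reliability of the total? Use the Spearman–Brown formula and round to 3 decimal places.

0.854

ρ_k = kρ / (1 + (k−1)ρ) = 5·0.54 / (1 + 4·0.54) = 2.700 / 3.160 = 0.854.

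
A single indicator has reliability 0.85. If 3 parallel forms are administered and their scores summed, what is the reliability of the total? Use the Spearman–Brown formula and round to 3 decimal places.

ρ_k = kρ / (1 + (k−1)ρ) = 3·0.85 / (1 + 2·0.85) = 2.550 / 2.700 = 0.944.

0.944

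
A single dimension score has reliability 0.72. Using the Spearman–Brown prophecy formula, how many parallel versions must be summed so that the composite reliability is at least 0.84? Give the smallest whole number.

k ≥ ρ*(1−ρ₁)/(ρ₁(1−ρ*)) = 0.84·0.28 / (0.72·0.16) = 2.042.
Smallest integer k = 3.

3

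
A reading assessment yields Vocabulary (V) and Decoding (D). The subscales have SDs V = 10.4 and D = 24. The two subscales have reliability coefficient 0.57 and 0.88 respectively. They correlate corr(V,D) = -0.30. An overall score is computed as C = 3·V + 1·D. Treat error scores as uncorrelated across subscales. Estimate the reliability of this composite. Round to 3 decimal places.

0.557

Var(C) = 3²·10.4² + 24² + 2·[3·10.4·24·(-0.30)] = 1549.44 − 449.28 = 1100.16.
With uncorrelated errors the cross-covariances are all true-score covariance, so they carry over unchanged; only the diagonal terms shrink to ρᵢσᵢ².
True-score variance = [3²·10.4²·0.57 + 24²·0.88] − 449.28 = 1061.74 − 449.28 = 612.461.
Reliability = 612.461 / 1100.16 = 0.557.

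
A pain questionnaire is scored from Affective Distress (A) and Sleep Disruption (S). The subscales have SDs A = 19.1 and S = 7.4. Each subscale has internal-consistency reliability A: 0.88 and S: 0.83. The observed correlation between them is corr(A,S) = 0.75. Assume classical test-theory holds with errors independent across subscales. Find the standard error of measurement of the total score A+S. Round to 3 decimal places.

7.286

Var(total) = 419.57 + 212.01 = 631.58.
True-score variance = 366.484 + 212.01 = 578.494, so reliability = 0.9159.
Error variance = 631.58 − 578.494 = 53.0864; SEM = √53.0864 = 7.286.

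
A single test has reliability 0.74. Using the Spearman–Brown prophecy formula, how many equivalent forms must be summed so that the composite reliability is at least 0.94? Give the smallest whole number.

k ≥ ρ*(1−ρ₁)/(ρ₁(1−ρ*)) = 0.94·0.26 / (0.74·0.06) = 5.505.
Smallest integer k = 6.

6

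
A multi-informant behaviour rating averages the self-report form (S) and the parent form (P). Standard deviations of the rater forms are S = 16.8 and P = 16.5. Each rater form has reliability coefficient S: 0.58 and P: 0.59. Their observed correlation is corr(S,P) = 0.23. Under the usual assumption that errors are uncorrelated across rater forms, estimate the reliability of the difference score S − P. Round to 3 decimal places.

0.461

Var(S−P) = 16.8² + 16.5² − 2·16.8·16.5·0.23 = 554.49 − 127.512 = 426.978.
Because errors are independent across components, Cov(Tᵢ,Tⱼ) = Cov(Xᵢ,Xⱼ); the off-diagonal part of the true-score variance is the same as above.
True-score variance = [16.8²·0.58 + 16.5²·0.59] − 127.512 = 324.327 − 127.512 = 196.815.
Reliability = 196.815 / 426.978 = 0.461.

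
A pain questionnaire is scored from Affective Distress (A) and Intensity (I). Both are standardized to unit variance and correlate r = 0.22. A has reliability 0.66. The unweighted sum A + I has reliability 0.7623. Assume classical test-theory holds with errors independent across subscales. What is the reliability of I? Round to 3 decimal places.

Var(A+I) = 2 + 2·0.22 = 2.440.
True-score variance = ρ_A + ρ_I + 2·0.22, so 0.7623 = (0.66 + ρ_I + 0.44) / 2.440.
ρ_I = 0.7623·2.440 − 0.66 − 0.44 = 0.760.

0.760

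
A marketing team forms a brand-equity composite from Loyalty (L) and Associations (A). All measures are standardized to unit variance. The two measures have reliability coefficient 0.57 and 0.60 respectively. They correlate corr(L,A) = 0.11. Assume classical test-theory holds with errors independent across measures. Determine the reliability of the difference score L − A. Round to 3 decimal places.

0.534

Var(L−A) = 1 + 1 − 2·0.11 = 2 − 0.22 = 1.78.
With uncorrelated errors the cross-covariances are all true-score covariance, so they carry over unchanged; only the diagonal terms shrink to ρᵢσᵢ².
True-score variance = [0.57 + 0.60] − 0.22 = 1.17 − 0.22 = 0.95.
Reliability = 0.95 / 1.78 = 0.534.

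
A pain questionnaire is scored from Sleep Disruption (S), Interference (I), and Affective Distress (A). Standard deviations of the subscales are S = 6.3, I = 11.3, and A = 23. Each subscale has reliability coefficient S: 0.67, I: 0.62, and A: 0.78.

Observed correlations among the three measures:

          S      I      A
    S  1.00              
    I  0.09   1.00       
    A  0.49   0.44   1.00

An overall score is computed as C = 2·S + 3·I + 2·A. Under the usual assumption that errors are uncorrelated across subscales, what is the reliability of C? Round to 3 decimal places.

0.825

Var(C) = 2²·6.3² + 3²·11.3² + 2²·23² + 2·[6·6.3·11.3·0.09 + 4·6.3·23·0.49 + 6·11.3·23·0.44] = 3423.97 + 2017.17 = 5441.14.
Under uncorrelated errors the observed covariances equal the true-score covariances, so only the own-variance terms attenuate.
True-score variance = [2²·6.3²·0.67 + 3²·11.3²·0.62 + 2²·23²·0.78] + 2017.17 = 2469.36 + 2017.17 = 4486.52.
Reliability = 4486.52 / 5441.14 = 0.825.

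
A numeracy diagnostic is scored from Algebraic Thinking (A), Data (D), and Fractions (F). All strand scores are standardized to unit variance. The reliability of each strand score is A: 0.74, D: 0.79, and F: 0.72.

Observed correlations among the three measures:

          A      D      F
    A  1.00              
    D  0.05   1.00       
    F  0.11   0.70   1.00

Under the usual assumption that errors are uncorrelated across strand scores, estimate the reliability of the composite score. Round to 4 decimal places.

0.8411

Var(A+D+F) = 3 + 2·[0.05 + 0.11 + 0.70] = 3 + 1.72 = 4.72.
With uncorrelated errors the cross-covariances are all true-score covariance, so they carry over unchanged; only the diagonal terms shrink to ρᵢσᵢ².
True-score variance = [0.74 + 0.79 + 0.72] + 1.72 = 2.25 + 1.72 = 3.97.
Reliability = 3.97 / 4.72 = 0.8411.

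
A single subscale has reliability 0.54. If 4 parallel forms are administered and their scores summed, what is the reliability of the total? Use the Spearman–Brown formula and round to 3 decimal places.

ρ_k = kρ / (1 + (k−1)ρ) = 4·0.54 / (1 + 3·0.54) = 2.160 / 2.620 = 0.824.

0.824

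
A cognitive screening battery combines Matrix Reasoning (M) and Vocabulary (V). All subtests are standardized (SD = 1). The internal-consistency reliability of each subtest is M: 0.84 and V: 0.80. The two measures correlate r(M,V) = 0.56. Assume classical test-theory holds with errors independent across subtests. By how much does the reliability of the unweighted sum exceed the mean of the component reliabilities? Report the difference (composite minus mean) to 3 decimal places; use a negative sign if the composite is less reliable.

Var(sum) = 2 + 1.12 = 3.12; true-score variance = 1.64 + 1.12 = 2.76; composite reliability = 0.8846.
Mean component reliability = 0.8200.
Difference = 0.8846 − 0.8200 = 0.065.

0.065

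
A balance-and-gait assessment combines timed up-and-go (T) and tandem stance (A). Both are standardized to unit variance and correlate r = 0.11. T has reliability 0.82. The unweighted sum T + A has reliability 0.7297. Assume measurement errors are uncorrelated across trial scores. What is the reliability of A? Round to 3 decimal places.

Var(T+A) = 2 + 2·0.11 = 2.220.
True-score variance = ρ_T + ρ_A + 2·0.11, so 0.7297 = (0.82 + ρ_A + 0.22) / 2.220.
ρ_A = 0.7297·2.220 − 0.82 − 0.22 = 0.580.

0.580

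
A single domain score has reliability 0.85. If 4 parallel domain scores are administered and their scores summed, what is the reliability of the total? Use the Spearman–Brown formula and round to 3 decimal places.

ρ_k = kρ / (1 + (k−1)ρ) = 4·0.85 / (1 + 3·0.85) = 3.400 / 3.550 = 0.958.

0.958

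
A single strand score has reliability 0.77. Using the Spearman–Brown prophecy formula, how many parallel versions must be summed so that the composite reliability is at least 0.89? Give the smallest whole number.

k ≥ ρ*(1−ρ₁)/(ρ₁(1−ρ*)) = 0.89·0.23 / (0.77·0.11) = 2.417.
Smallest integer k = 3.

3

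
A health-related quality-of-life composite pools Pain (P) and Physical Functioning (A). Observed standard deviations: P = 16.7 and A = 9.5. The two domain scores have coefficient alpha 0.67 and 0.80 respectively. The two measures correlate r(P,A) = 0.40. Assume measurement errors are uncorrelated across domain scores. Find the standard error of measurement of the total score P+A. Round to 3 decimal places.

10.492

Var(total) = 369.14 + 126.92 = 496.06.
True-score variance = 259.056 + 126.92 = 385.976, so reliability = 0.7781.
Error variance = 496.06 − 385.976 = 110.084; SEM = √110.084 = 10.492.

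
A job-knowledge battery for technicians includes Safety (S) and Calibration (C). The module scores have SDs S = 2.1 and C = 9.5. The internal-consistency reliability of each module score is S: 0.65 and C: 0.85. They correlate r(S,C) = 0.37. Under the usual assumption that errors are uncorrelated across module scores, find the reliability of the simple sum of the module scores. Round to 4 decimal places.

Var(S+C) = 2.1² + 9.5² + 2·[2.1·9.5·0.37] = 94.66 + 14.763 = 109.423.
Because errors are independent across components, Cov(Tᵢ,Tⱼ) = Cov(Xᵢ,Xⱼ); the off-diagonal part of the true-score variance is the same as above.
True-score variance = [2.1²·0.65 + 9.5²·0.85] + 14.763 = 79.579 + 14.763 = 94.342.
Reliability = 94.342 / 109.423 = 0.8622.

0.8622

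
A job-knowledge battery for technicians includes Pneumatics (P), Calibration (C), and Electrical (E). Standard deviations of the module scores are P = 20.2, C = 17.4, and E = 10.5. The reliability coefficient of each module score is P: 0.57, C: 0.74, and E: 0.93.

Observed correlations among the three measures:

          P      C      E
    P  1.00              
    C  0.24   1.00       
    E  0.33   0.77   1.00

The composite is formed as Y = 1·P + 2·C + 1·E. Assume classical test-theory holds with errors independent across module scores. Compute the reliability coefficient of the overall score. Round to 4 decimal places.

0.8202

Var(Y) = 20.2² + 2²·17.4² + 10.5² + 2·[2·20.2·17.4·0.24 + 20.2·10.5·0.33 + 2·17.4·10.5·0.77] = 1729.33 + 1040.12 = 2769.45.
Under uncorrelated errors the observed covariances equal the true-score covariances, so only the own-variance terms attenuate.
True-score variance = [20.2²·0.57 + 2²·17.4²·0.74 + 10.5²·0.93] + 1040.12 = 1231.28 + 1040.12 = 2271.41.
Reliability = 2271.41 / 2769.45 = 0.8202.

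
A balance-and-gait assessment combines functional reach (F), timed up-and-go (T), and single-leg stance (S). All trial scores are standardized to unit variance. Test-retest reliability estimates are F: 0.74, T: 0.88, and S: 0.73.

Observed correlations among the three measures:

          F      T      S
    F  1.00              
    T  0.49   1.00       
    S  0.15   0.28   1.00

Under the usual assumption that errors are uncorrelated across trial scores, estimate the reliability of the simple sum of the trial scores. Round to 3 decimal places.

0.866

Var(F+T+S) = 3 + 2·[0.49 + 0.15 + 0.28] = 3 + 1.84 = 4.84.
Because errors are independent across components, Cov(Tᵢ,Tⱼ) = Cov(Xᵢ,Xⱼ); the off-diagonal part of the true-score variance is the same as above.
True-score variance = [0.74 + 0.88 + 0.73] + 1.84 = 2.35 + 1.84 = 4.19.
Reliability = 4.19 / 4.84 = 0.866.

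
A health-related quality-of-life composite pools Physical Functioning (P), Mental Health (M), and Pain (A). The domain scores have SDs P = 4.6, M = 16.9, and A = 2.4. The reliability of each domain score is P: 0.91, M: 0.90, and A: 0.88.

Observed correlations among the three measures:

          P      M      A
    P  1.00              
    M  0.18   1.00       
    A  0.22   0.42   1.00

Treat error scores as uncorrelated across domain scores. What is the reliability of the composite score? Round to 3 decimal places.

0.918

Var(P+M+A) = 4.6² + 16.9² + 2.4² + 2·[4.6·16.9·0.18 + 4.6·2.4·0.22 + 16.9·2.4·0.42] = 312.53 + 66.9144 = 379.444.
Because errors are independent across components, Cov(Tᵢ,Tⱼ) = Cov(Xᵢ,Xⱼ); the off-diagonal part of the true-score variance is the same as above.
True-score variance = [4.6²·0.91 + 16.9²·0.90 + 2.4²·0.88] + 66.9144 = 281.373 + 66.9144 = 348.288.
Reliability = 348.288 / 379.444 = 0.918.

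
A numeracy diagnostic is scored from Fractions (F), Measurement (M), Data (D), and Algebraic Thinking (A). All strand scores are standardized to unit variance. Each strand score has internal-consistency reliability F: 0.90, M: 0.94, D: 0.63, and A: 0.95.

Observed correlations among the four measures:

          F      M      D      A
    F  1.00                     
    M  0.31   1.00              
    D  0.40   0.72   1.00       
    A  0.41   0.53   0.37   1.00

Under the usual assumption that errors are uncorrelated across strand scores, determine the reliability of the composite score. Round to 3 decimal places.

Var(F+M+D+A) = 4 + 2·[0.31 + 0.40 + 0.41 + 0.72 + 0.53 + 0.37] = 4 + 5.48 = 9.48.
Under uncorrelated errors the observed covariances equal the true-score covariances, so only the own-variance terms attenuate.
True-score variance = [0.90 + 0.94 + 0.63 + 0.95] + 5.48 = 3.42 + 5.48 = 8.9.
Reliability = 8.9 / 9.48 = 0.939.

0.939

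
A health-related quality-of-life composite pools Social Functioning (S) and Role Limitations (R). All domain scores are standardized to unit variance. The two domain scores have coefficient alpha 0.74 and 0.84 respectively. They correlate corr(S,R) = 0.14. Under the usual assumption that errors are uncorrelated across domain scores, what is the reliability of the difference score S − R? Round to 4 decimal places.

Var(S−R) = 1 + 1 − 2·0.14 = 2 − 0.28 = 1.72.
Because errors are independent across components, Cov(Tᵢ,Tⱼ) = Cov(Xᵢ,Xⱼ); the off-diagonal part of the true-score variance is the same as above.
True-score variance = [0.74 + 0.84] − 0.28 = 1.58 − 0.28 = 1.3.
Reliability = 1.3 / 1.72 = 0.7558.

0.7558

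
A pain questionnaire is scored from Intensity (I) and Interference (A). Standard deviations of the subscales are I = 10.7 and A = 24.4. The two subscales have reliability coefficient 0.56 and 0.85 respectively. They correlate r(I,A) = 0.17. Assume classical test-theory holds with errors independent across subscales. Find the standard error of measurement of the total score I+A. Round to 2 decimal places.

11.82

Var(total) = 709.85 + 88.7672 = 798.617.
True-score variance = 570.17 + 88.7672 = 658.938, so reliability = 0.8251.
Error variance = 798.617 − 658.938 = 139.68; SEM = √139.68 = 11.82.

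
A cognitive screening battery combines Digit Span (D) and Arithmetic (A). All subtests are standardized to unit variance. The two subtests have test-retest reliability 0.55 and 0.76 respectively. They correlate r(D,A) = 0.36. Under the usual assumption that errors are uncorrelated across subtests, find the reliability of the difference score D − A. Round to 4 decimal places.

0.4609

Var(D−A) = 1 + 1 − 2·0.36 = 2 − 0.72 = 1.28.
With uncorrelated errors the cross-covariances are all true-score covariance, so they carry over unchanged; only the diagonal terms shrink to ρᵢσᵢ².
True-score variance = [0.55 + 0.76] − 0.72 = 1.31 − 0.72 = 0.59.
Reliability = 0.59 / 1.28 = 0.4609.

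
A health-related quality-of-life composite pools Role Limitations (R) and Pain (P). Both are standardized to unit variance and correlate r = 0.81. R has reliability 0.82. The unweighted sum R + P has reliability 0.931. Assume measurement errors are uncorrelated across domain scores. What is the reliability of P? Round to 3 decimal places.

Var(R+P) = 2 + 2·0.81 = 3.620.
True-score variance = ρ_R + ρ_P + 2·0.81, so 0.931 = (0.82 + ρ_P + 1.62) / 3.620.
ρ_P = 0.931·3.620 − 0.82 − 1.62 = 0.930.

0.930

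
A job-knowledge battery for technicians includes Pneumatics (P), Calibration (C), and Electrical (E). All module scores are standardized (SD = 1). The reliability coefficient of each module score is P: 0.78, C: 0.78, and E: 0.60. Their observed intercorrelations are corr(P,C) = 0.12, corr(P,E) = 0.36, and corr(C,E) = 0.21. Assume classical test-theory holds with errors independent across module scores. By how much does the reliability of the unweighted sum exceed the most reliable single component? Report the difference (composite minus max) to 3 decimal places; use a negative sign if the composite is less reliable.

0.028

Var(sum) = 3 + 1.38 = 4.38; true-score variance = 2.16 + 1.38 = 3.54; composite reliability = 0.8082.
Max component reliability = 0.7800.
Difference = 0.8082 − 0.7800 = 0.028.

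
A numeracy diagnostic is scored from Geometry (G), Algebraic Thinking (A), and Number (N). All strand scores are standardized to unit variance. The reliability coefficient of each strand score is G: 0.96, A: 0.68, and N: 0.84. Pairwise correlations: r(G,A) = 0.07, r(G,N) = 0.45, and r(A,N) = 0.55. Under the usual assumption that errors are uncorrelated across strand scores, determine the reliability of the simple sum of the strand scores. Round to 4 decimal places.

Var(G+A+N) = 3 + 2·[0.07 + 0.45 + 0.55] = 3 + 2.14 = 5.14.
Because errors are independent across components, Cov(Tᵢ,Tⱼ) = Cov(Xᵢ,Xⱼ); the off-diagonal part of the true-score variance is the same as above.
True-score variance = [0.96 + 0.68 + 0.84] + 2.14 = 2.48 + 2.14 = 4.62.
Reliability = 4.62 / 5.14 = 0.8988.

0.8988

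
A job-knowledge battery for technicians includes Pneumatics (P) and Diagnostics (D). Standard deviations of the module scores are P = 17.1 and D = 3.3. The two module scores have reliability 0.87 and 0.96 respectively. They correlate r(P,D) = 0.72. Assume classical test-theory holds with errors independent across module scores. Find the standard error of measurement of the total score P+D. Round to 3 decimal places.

Var(total) = 303.3 + 81.2592 = 384.559.
True-score variance = 264.851 + 81.2592 = 346.11, so reliability = 0.9000.
Error variance = 384.559 − 346.11 = 38.4489; SEM = √38.4489 = 6.201.

6.201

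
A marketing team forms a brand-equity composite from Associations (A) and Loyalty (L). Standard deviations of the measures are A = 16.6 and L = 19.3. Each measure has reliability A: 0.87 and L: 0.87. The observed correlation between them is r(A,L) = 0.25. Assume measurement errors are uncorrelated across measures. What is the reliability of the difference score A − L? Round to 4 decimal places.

Var(A−L) = 16.6² + 19.3² − 2·16.6·19.3·0.25 = 648.05 − 160.19 = 487.86.
With uncorrelated errors the cross-covariances are all true-score covariance, so they carry over unchanged; only the diagonal terms shrink to ρᵢσᵢ².
True-score variance = [16.6²·0.87 + 19.3²·0.87] − 160.19 = 563.804 − 160.19 = 403.614.
Reliability = 403.614 / 487.86 = 0.8273.

0.8273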